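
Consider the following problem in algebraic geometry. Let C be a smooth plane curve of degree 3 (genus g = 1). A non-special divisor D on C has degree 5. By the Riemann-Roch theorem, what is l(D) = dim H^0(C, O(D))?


First, compute the genus of a smooth plane curve of degree 3:
g = (d-1)(d-2)/2 = (3-1)(3-2)/2 = 1
For a non-special divisor D (i.e., h^1(D) = 0), Riemann-Roch gives:
l(D) = deg(D) - g + 1
Since deg(D) = 5 >= 2g - 1 = 1, D is non-special.
l(D) = 5 - 1 + 1 = 5

5


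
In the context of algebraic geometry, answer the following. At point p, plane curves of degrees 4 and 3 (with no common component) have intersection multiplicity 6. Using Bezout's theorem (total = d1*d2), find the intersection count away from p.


By Bezout's theorem, the total intersection number is d1 * d2.
Total = 4 * 3 = 12
Intersection multiplicity at p = 6
Remaining intersections = 12 - 6 = 6

6


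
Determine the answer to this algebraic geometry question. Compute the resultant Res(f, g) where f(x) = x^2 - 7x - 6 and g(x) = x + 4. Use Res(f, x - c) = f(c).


For Res(f, x - c), we evaluate f at x = c.
f(-4) = (-4)^2 - 7*(-4) - 6
= 16 + 28 - 6
= 44 - 6 = 38
Res(f, g) = 38

38


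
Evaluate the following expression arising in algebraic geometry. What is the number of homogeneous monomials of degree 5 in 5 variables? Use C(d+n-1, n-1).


The number of degree-5 monomials in 5 variables is C(d+n-1, n-1).
= C(5+5-1, 5-1) = C(9, 4)
= 126

126


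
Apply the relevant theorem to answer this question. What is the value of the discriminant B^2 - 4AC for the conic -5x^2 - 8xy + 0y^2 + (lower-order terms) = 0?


The discriminant of a conic Ax^2 + Bxy + Cy^2 + ... = 0 is B^2 - 4AC.
B^2 = (-8)^2 = 64
4AC = 4*(-5)*0 = 0
Discriminant = 64 + 0 = 64

64


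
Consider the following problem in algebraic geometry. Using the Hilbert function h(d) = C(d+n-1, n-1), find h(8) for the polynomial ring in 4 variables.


The Hilbert function for the polynomial ring in 4 variables is:
h(d) = C(d+n-1, n-1)
h(8) = C(8+4-1, 4-1) = C(11, 3)
= 11! / (3! * 8!)
= 165

165


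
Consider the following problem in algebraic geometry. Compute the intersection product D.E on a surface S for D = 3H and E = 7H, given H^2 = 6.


Using bilinearity of the intersection pairing on a surface S:
(aH).(bH) = ab * (H.H)
We have H^2 = 6.
D.E = (3H).(7H) = 3*7*6
= 21*6
= 126

126


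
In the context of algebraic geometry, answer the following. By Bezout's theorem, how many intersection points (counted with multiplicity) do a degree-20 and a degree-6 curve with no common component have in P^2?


Bezout's theorem states the intersection count equals the product of degrees.
Intersection count = 20 * 6 = 120

120


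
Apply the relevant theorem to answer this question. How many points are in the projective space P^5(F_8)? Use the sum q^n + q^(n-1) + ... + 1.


P^5(F_8) has (q^(n+1) - 1)/(q - 1) points.
= 8^5 + 8^4 + 8^3 + 8^2 + 8^1 + 8^0
= 32768 + 4096 + 512 + 64 + 8 + 1
= 37449

37449


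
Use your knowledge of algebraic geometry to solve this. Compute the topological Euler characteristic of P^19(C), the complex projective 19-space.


The complex projective space P^19 has one cell in each even real dimension 0, 2, ..., 38.
The cohomology groups are H^{2k}(P^19) = Z for k = 0,...,19, and 0 otherwise.
Euler characteristic = sum of Betti numbers = 1 per even-dimensional cohomology group.
chi(P^19) = 19 + 1 = 20

20


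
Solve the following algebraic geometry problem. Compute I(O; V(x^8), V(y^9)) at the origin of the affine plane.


The intersection multiplicity of V(x^a) and V(y^b) at the origin is:
I(O; V(x^8), V(y^9)) = dim_k(k[x,y]/(x^8, y^9))
A basis for k[x,y]/(x^8, y^9) is the set of monomials x^i * y^j
where 0 <= i < 8 and 0 <= j < 9.
The number of such monomials is 8 * 9 = 72

72


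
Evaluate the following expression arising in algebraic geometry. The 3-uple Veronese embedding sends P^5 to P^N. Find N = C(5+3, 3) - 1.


The Veronese embedding v_d: P^n -> P^N maps each point to all
degree-d monomials in n+1 homogeneous coordinates.
N = C(n+d, d) - 1
N = C(5+3, 3) - 1
N = C(8, 3) - 1
C(8, 3) = 56
N = 56 - 1 = 55

55


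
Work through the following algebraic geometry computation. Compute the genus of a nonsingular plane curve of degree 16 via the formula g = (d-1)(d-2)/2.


Using the genus formula for smooth plane curves:
g = (d-1)(d-2)/2
g = (16-1)(16-2)/2
g = 15*14/2
g = 210/2 = 105

105


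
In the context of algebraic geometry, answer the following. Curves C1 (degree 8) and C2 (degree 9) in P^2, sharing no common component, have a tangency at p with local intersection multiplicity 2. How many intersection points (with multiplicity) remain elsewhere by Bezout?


By Bezout's theorem, the total intersection number is d1 * d2.
Total = 8 * 9 = 72
Intersection multiplicity at p = 2
Remaining intersections = 72 - 2 = 70

70


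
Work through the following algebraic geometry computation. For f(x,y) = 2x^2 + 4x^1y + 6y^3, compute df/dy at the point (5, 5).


df/dy = 4*x^1 + 3*6*y^2
At (5,5): 4*5^1 + 3*6*5^2
= 20 + 450
= 470

470


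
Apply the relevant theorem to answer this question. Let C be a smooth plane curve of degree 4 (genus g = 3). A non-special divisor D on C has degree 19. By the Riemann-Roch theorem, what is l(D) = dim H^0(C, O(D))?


First, compute the genus of a smooth plane curve of degree 4:
g = (d-1)(d-2)/2 = (4-1)(4-2)/2 = 3
For a non-special divisor D (i.e., h^1(D) = 0), Riemann-Roch gives:
l(D) = deg(D) - g + 1
Since deg(D) = 19 >= 2g - 1 = 5, D is non-special.
l(D) = 19 - 3 + 1 = 17

17


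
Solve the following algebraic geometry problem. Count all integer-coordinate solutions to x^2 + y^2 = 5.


Systematically check integer values of x where x^2 <= 5.
For each valid x, check if 5 - x^2 is a perfect square.
x=1: 5 - 1 = 4, sqrt = 2 (valid)
x=2: 5 - 4 = 1, sqrt = 1 (valid)
Total integer solutions found: 8

8


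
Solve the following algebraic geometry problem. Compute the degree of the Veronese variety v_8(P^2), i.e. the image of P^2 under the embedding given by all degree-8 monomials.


The Veronese variety v_8(P^2) has degree d^r.
d^r = 8^2 = 64

64


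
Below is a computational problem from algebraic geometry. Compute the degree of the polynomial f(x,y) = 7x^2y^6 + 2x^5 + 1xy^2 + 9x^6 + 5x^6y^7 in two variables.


Examine each term for its total degree (sum of exponents).
  Term '7x^2y^6' has total degree 2+6 = 8.
  Term '2x^5' has total degree 5+0 = 5.
  Term '1xy^2' has total degree 1+2 = 3.
  Term '9x^6' has total degree 6+0 = 6.
  Term '5x^6y^7' has total degree 6+7 = 13.
The maximum total degree among all terms is 13.

13


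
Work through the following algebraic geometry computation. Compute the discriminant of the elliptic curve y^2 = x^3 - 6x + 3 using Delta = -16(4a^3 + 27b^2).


Compute each component:
4a^3 = 4*(-6)^3 = 4*(-216) = -864
27b^2 = 27*3^2 = 27*9 = 243
4a^3 + 27b^2 = -864 + 243 = -621
Delta = -16*(-621) = 9936

9936


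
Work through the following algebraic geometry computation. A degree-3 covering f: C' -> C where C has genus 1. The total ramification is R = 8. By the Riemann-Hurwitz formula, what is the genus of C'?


Riemann-Hurwitz formula: 2g' - 2 = d(2g - 2) + R
Given: d = 3, g = 1, R = 8
2g' - 2 = 3*(2*1 - 2) + 8
2g' - 2 = 3*0 + 8
2g' - 2 = 0 + 8 = 8
2g' = 10
g' = 5

5


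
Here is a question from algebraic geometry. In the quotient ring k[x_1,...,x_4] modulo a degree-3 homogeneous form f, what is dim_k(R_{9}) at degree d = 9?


For R = k[x_1,...,x_n]/(f) with f homogeneous of degree e:
The Hilbert series is (1 - t^e)/(1 - t)^n.
So h(d) = C(d+n-1, n-1) - C(d-e+n-1, n-1) for d >= e.
With n=4, e=3, d=9:
C(9+4-1, 4-1) = C(12, 3) = 220
C(9-3+4-1, 4-1) = C(9, 3) = 84
h(9) = 220 - 84 = 136

136


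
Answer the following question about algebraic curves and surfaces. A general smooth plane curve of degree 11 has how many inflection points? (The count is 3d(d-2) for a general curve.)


For a general smooth plane curve C of degree d, the inflection points are
the intersection of C with its Hessian curve, which has degree 3(d-2).
By Bezout, the total intersection number is d * 3(d-2) = 11 * 27 = 297.
For a general curve every flex is ordinary, so each contributes
multiplicity 1 to C·Hess(C), and the number of distinct inflection
points is 3d(d-2).
Inflection points = 3*11*(11-2) = 3*11*9 = 297

297


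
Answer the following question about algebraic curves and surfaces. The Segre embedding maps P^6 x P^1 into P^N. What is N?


The Segre embedding maps P^m x P^n into P^N via
all products of coordinates from each factor.
N = (m+1)(n+1) - 1
N = (6+1)(1+1) - 1
N = 7*2 - 1
N = 14 - 1 = 13

13


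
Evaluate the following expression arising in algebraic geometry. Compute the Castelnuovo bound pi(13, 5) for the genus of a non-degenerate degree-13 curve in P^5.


Castelnuovo's bound: write d - 1 = m(r-1) + epsilon with 0 <= epsilon < r-1.
d - 1 = 13 - 1 = 12
r - 1 = 5 - 1 = 4
12 = 3*4 + 0, so m = 3, epsilon = 0
pi(d, r) = m(m-1)(r-1)/2 + m*epsilon
= 3*2*4/2 + 3*0
= 24/2 + 0
= 12 + 0 = 12

12


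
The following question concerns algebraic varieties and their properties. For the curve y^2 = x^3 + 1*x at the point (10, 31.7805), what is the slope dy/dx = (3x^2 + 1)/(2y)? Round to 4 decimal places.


Using implicit differentiation of y^2 = x^3 + 1*x:
2y * dy/dx = 3x^2 + 1
dy/dx = (3x^2 + 1)/(2y)
Numerator: 3*10^2 + 1 = 301
Denominator: 2*31.7805 = 63.561
dy/dx = 301/63.561 = 4.7356

4.7356


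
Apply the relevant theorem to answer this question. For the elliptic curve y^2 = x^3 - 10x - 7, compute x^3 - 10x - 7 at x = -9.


Compute x^3 - 10x - 7 at x = -9:
x^3 = (-9)^3 = -729
(-10)*x = (-10)*(-9) = 90
Sum: -729 + 90 - 7 = -646

-646


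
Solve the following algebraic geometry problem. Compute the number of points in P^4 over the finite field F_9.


P^4(F_9) has (q^(n+1) - 1)/(q - 1) points.
= 9^4 + 9^3 + 9^2 + 9^1 + 9^0
= 6561 + 729 + 81 + 9 + 1
= 7381

7381


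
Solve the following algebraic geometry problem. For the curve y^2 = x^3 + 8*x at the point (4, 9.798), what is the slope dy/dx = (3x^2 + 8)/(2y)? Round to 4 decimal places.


Using implicit differentiation of y^2 = x^3 + 8*x:
2y * dy/dx = 3x^2 + 8
dy/dx = (3x^2 + 8)/(2y)
Numerator: 3*4^2 + 8 = 56
Denominator: 2*9.798 = 19.596
dy/dx = 56/19.596 = 2.8577

2.8577


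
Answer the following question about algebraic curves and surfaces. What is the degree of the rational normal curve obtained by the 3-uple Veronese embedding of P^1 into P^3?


The rational normal curve in P^3 is the image of P^1 under the 3-uple Veronese.
A general hyperplane in P^3 pulls back to a degree-3 form on P^1, which has 3 zeros,
so the curve meets a general hyperplane in 3 points. Degree = 3.

3


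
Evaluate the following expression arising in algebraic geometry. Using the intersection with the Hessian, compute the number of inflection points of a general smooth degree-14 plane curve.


For a general smooth plane curve C of degree d, the inflection points are
the intersection of C with its Hessian curve, which has degree 3(d-2).
By Bezout, the total intersection number is d * 3(d-2) = 14 * 36 = 504.
For a general curve every flex is ordinary, so each contributes
multiplicity 1 to C·Hess(C), and the number of distinct inflection
points is 3d(d-2).
Inflection points = 3*14*(14-2) = 3*14*12 = 504

504


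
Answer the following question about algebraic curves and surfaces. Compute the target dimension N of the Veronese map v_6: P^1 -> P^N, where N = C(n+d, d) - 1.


The Veronese embedding v_d: P^n -> P^N maps each point to all
degree-d monomials in n+1 homogeneous coordinates.
N = C(n+d, d) - 1
N = C(1+6, 6) - 1
N = C(7, 6) - 1
C(7, 6) = 7
N = 7 - 1 = 6

6


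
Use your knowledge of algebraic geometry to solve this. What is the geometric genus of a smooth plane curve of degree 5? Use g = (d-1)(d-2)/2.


Using the genus formula for smooth plane curves:
g = (d-1)(d-2)/2
g = (5-1)(5-2)/2
g = 4*3/2
g = 12/2 = 6

6


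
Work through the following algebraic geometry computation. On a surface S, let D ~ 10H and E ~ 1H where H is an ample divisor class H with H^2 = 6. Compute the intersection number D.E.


Using bilinearity of the intersection pairing on a surface S:
(aH).(bH) = ab * (H.H)
We have H^2 = 6.
D.E = (10H).(1H) = 10*1*6
= 10*6
= 60

60


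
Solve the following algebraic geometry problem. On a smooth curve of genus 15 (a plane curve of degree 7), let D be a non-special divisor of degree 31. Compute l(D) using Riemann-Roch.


First, compute the genus of a smooth plane curve of degree 7:
g = (d-1)(d-2)/2 = (7-1)(7-2)/2 = 15
For a non-special divisor D (i.e., h^1(D) = 0), Riemann-Roch gives:
l(D) = deg(D) - g + 1
Since deg(D) = 31 >= 2g - 1 = 29, D is non-special.
l(D) = 31 - 15 + 1 = 17

17


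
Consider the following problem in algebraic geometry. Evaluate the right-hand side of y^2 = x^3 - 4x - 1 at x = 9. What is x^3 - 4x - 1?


Compute x^3 - 4x - 1 at x = 9:
x^3 = 9^3 = 729
(-4)*x = (-4)*9 = -36
Sum: 729 - 36 - 1 = 692

692


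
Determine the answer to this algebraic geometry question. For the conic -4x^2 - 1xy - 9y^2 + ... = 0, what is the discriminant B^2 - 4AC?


The discriminant of a conic Ax^2 + Bxy + Cy^2 + ... = 0 is B^2 - 4AC.
B^2 = (-1)^2 = 1
4AC = 4*(-4)*(-9) = 144
Discriminant = 1 - 144 = -143

-143


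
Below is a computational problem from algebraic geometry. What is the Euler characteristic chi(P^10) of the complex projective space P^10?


The complex projective space P^10 has one cell in each even real dimension 0, 2, ..., 20.
The cohomology groups are H^{2k}(P^10) = Z for k = 0,...,10, and 0 otherwise.
Euler characteristic = sum of Betti numbers = 1 per even-dimensional cohomology group.
chi(P^10) = 10 + 1 = 11

11


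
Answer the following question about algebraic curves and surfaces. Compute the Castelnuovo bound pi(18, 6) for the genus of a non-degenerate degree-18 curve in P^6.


Castelnuovo's bound: write d - 1 = m(r-1) + epsilon with 0 <= epsilon < r-1.
d - 1 = 18 - 1 = 17
r - 1 = 6 - 1 = 5
17 = 3*5 + 2, so m = 3, epsilon = 2
pi(d, r) = m(m-1)(r-1)/2 + m*epsilon
= 3*2*5/2 + 3*2
= 30/2 + 6
= 15 + 6 = 21

21


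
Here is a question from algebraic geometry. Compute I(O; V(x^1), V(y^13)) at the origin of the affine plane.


The intersection multiplicity of V(x^a) and V(y^b) at the origin is:
I(O; V(x^1), V(y^13)) = dim_k(k[x,y]/(x^1, y^13))
A basis for k[x,y]/(x^1, y^13) is the set of monomials x^i * y^j
where 0 <= i < 1 and 0 <= j < 13.
The number of such monomials is 1 * 13 = 13

13


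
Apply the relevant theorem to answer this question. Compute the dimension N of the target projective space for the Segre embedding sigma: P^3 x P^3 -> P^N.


The Segre embedding maps P^m x P^n into P^N via
all products of coordinates from each factor.
N = (m+1)(n+1) - 1
N = (3+1)(3+1) - 1
N = 4*4 - 1
N = 16 - 1 = 15

15


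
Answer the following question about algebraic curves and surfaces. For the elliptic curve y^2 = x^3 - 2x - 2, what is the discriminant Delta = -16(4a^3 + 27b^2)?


Compute each component:
4a^3 = 4*(-2)^3 = 4*(-8) = -32
27b^2 = 27*(-2)^2 = 27*4 = 108
4a^3 + 27b^2 = -32 + 108 = 76
Delta = -16*76 = -1216

-1216


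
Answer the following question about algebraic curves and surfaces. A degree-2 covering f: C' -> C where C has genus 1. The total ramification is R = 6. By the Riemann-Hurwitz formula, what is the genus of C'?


Riemann-Hurwitz formula: 2g' - 2 = d(2g - 2) + R
Given: d = 2, g = 1, R = 6
2g' - 2 = 2*(2*1 - 2) + 6
2g' - 2 = 2*0 + 6
2g' - 2 = 0 + 6 = 6
2g' = 8
g' = 4

4


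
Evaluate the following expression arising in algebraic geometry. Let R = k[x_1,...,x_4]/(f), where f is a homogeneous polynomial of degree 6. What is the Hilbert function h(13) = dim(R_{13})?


For R = k[x_1,...,x_n]/(f) with f homogeneous of degree e:
The Hilbert series is (1 - t^e)/(1 - t)^n.
So h(d) = C(d+n-1, n-1) - C(d-e+n-1, n-1) for d >= e.
With n=4, e=6, d=13:
C(13+4-1, 4-1) = C(16, 3) = 560
C(13-6+4-1, 4-1) = C(10, 3) = 120
h(13) = 560 - 120 = 440

440


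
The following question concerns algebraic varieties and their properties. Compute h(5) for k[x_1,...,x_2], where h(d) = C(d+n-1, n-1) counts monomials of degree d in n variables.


The Hilbert function for the polynomial ring in 2 variables is:
h(d) = C(d+n-1, n-1)
h(5) = C(5+2-1, 2-1) = C(6, 1)
= 6! / (1! * 5!)
= 6

6


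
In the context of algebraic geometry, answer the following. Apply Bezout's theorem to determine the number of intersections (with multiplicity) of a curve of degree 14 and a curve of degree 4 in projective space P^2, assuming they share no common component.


Bezout's theorem states the intersection count equals the product of degrees.
Intersection count = 14 * 4 = 56

56


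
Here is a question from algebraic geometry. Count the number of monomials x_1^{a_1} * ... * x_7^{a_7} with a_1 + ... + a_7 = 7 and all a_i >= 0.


The number of degree-7 monomials in 7 variables is C(d+n-1, n-1).
= C(7+7-1, 7-1) = C(13, 6)
= 1716

1716


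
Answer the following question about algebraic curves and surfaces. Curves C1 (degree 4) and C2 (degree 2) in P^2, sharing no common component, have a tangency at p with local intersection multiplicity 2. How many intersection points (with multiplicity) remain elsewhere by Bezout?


By Bezout's theorem, the total intersection number is d1 * d2.
Total = 4 * 2 = 8
Intersection multiplicity at p = 2
Remaining intersections = 8 - 2 = 6

6


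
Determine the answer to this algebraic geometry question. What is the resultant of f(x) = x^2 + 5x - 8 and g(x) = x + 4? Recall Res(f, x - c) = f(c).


For Res(f, x - c), we evaluate f at x = c.
f(-4) = (-4)^2 + 5*(-4) - 8
= 16 - 20 - 8
= -4 - 8 = -12
Res(f, g) = -12

-12


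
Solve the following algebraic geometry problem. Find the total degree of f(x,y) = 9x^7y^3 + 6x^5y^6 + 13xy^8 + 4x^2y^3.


Examine each term for its total degree (sum of exponents).
  Term '9x^7y^3' has total degree 7+3 = 10.
  Term '6x^5y^6' has total degree 5+6 = 11.
  Term '13xy^8' has total degree 1+8 = 9.
  Term '4x^2y^3' has total degree 2+3 = 5.
The maximum total degree among all terms is 11.

11


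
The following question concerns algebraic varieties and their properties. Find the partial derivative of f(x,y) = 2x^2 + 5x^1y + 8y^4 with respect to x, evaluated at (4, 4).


df/dx = 2*2*x^1 + 1*5*x^0*y
At (4,4): 2*2*4^1 + 1*5*4^0*4
= 16 + 20
= 36

36


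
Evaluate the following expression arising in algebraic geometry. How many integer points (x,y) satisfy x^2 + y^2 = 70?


Systematically check integer values of x where x^2 <= 70.
For each valid x, check if 70 - x^2 is a perfect square.
Total integer solutions found: 0

0


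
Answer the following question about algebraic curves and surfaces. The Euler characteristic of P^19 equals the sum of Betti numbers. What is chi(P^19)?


The complex projective space P^19 has one cell in each even real dimension 0, 2, ..., 38.
The cohomology groups are H^{2k}(P^19) = Z for k = 0,...,19, and 0 otherwise.
Euler characteristic = sum of Betti numbers = 1 per even-dimensional cohomology group.
chi(P^19) = 19 + 1 = 20

20


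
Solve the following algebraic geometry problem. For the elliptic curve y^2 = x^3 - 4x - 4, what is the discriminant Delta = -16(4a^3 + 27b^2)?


Compute each component:
4a^3 = 4*(-4)^3 = 4*(-64) = -256
27b^2 = 27*(-4)^2 = 27*16 = 432
4a^3 + 27b^2 = -256 + 432 = 176
Delta = -16*176 = -2816

-2816


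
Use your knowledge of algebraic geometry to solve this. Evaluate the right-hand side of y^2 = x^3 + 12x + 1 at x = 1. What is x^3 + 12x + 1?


Compute x^3 + 12x + 1 at x = 1:
x^3 = 1^3 = 1
12*x = 12*1 = 12
Sum: 1 + 12 + 1 = 14

14


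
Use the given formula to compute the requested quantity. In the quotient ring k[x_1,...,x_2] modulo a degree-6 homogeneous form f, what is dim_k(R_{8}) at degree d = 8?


For R = k[x_1,...,x_n]/(f) with f homogeneous of degree e:
The Hilbert series is (1 - t^e)/(1 - t)^n.
So h(d) = C(d+n-1, n-1) - C(d-e+n-1, n-1) for d >= e.
With n=2, e=6, d=8:
C(8+2-1, 2-1) = C(9, 1) = 9
C(8-6+2-1, 2-1) = C(3, 1) = 3
h(8) = 9 - 3 = 6

6


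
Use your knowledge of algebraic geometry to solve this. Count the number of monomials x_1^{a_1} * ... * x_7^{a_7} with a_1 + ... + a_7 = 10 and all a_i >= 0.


The number of degree-10 monomials in 7 variables is C(d+n-1, n-1).
= C(10+7-1, 7-1) = C(16, 6)
= 8008

8008


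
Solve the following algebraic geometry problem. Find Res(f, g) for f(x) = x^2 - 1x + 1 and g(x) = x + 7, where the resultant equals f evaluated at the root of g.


For Res(f, x - c), we evaluate f at x = c.
f(-7) = (-7)^2 - 1*(-7) + 1
= 49 + 7 + 1
= 56 + 1 = 57
Res(f, g) = 57

57


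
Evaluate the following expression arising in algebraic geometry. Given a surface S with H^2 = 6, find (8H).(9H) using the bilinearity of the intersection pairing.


Using bilinearity of the intersection pairing on a surface S:
(aH).(bH) = ab * (H.H)
We have H^2 = 6.
D.E = (8H).(9H) = 8*9*6
= 72*6
= 432

432


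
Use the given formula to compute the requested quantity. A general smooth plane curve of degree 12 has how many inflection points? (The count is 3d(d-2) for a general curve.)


For a general smooth plane curve C of degree d, the inflection points are
the intersection of C with its Hessian curve, which has degree 3(d-2).
By Bezout, the total intersection number is d * 3(d-2) = 12 * 30 = 360.
For a general curve every flex is ordinary, so each contributes
multiplicity 1 to C·Hess(C), and the number of distinct inflection
points is 3d(d-2).
Inflection points = 3*12*(12-2) = 3*12*10 = 360

360


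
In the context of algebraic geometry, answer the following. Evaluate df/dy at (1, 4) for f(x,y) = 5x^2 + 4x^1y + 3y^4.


df/dy = 4*x^1 + 4*3*y^3
At (1,4): 4*1^1 + 4*3*4^3
= 4 + 768
= 772

772


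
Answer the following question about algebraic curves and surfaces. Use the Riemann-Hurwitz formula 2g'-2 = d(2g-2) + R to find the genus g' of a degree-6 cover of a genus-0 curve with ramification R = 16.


Riemann-Hurwitz formula: 2g' - 2 = d(2g - 2) + R
Given: d = 6, g = 0, R = 16
2g' - 2 = 6*(2*0 - 2) + 16
2g' - 2 = 6*(-2) + 16
2g' - 2 = -12 + 16 = 4
2g' = 6
g' = 3

3


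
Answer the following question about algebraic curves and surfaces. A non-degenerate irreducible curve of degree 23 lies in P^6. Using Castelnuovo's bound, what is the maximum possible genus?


Castelnuovo's bound: write d - 1 = m(r-1) + epsilon with 0 <= epsilon < r-1.
d - 1 = 23 - 1 = 22
r - 1 = 6 - 1 = 5
22 = 4*5 + 2, so m = 4, epsilon = 2
pi(d, r) = m(m-1)(r-1)/2 + m*epsilon
= 4*3*5/2 + 4*2
= 60/2 + 8
= 30 + 8 = 38

38


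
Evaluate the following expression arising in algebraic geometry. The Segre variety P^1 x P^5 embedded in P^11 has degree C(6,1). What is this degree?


The degree of the Segre variety P^1 x P^5 is C(m+n, m).
= C(6, 1)
= 6

6


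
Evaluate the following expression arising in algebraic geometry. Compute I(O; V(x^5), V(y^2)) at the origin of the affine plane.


The intersection multiplicity of V(x^a) and V(y^b) at the origin is:
I(O; V(x^5), V(y^2)) = dim_k(k[x,y]/(x^5, y^2))
A basis for k[x,y]/(x^5, y^2) is the set of monomials x^i * y^j
where 0 <= i < 5 and 0 <= j < 2.
The number of such monomials is 5 * 2 = 10

10


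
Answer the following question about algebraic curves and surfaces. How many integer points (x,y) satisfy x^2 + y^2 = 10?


Systematically check integer values of x where x^2 <= 10.
For each valid x, check if 10 - x^2 is a perfect square.
x=1: 10 - 1 = 9, sqrt = 3 (valid)
x=3: 10 - 9 = 1, sqrt = 1 (valid)
Total integer solutions found: 8

8


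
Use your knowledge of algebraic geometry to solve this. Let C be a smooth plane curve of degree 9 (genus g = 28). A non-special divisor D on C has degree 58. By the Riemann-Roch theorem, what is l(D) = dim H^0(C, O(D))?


First, compute the genus of a smooth plane curve of degree 9:
g = (d-1)(d-2)/2 = (9-1)(9-2)/2 = 28
For a non-special divisor D (i.e., h^1(D) = 0), Riemann-Roch gives:
l(D) = deg(D) - g + 1
Since deg(D) = 58 >= 2g - 1 = 55, D is non-special.
l(D) = 58 - 28 + 1 = 31

31


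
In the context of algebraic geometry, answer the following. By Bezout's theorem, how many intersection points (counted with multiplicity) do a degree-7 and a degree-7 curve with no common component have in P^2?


Bezout's theorem states the intersection count equals the product of degrees.
Intersection count = 7 * 7 = 49

49


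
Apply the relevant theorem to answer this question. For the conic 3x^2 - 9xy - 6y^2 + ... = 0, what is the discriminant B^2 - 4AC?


The discriminant of a conic Ax^2 + Bxy + Cy^2 + ... = 0 is B^2 - 4AC.
B^2 = (-9)^2 = 81
4AC = 4*3*(-6) = -72
Discriminant = 81 + 72 = 153

153


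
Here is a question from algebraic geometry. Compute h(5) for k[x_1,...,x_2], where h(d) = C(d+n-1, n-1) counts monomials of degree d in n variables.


The Hilbert function for the polynomial ring in 2 variables is:
h(d) = C(d+n-1, n-1)
h(5) = C(5+2-1, 2-1) = C(6, 1)
= 6! / (1! * 5!)
= 6

6


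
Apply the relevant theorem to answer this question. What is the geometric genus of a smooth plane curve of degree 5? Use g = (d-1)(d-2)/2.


Using the genus formula for smooth plane curves:
g = (d-1)(d-2)/2
g = (5-1)(5-2)/2
g = 4*3/2
g = 12/2 = 6

6


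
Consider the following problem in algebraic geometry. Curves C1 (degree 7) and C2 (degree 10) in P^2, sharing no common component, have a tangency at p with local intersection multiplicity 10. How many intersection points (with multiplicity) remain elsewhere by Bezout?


By Bezout's theorem, the total intersection number is d1 * d2.
Total = 7 * 10 = 70
Intersection multiplicity at p = 10
Remaining intersections = 70 - 10 = 60

60


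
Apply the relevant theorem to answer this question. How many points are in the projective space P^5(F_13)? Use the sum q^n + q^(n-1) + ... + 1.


P^5(F_13) has (q^(n+1) - 1)/(q - 1) points.
= 13^5 + 13^4 + 13^3 + 13^2 + 13^1 + 13^0
= 371293 + 28561 + 2197 + 169 + 13 + 1
= 402234

402234


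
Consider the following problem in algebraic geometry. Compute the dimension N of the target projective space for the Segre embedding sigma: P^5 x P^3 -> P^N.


The Segre embedding maps P^m x P^n into P^N via
all products of coordinates from each factor.
N = (m+1)(n+1) - 1
N = (5+1)(3+1) - 1
N = 6*4 - 1
N = 24 - 1 = 23

23


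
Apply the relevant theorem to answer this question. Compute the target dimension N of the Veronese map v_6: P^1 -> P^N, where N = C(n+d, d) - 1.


The Veronese embedding v_d: P^n -> P^N maps each point to all
degree-d monomials in n+1 homogeneous coordinates.
N = C(n+d, d) - 1
N = C(1+6, 6) - 1
N = C(7, 6) - 1
C(7, 6) = 7
N = 7 - 1 = 6

6


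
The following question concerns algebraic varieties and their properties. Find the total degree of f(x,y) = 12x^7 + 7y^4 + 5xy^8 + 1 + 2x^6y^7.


Examine each term for its total degree (sum of exponents).
  Term '12x^7' has total degree 7+0 = 7.
  Term '7y^4' has total degree 0+4 = 4.
  Term '5xy^8' has total degree 1+8 = 9.
  Term '1' has total degree 0+0 = 0.
  Term '2x^6y^7' has total degree 6+7 = 13.
The maximum total degree among all terms is 13.

13


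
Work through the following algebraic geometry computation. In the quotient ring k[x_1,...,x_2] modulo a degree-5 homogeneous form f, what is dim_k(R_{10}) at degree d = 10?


For R = k[x_1,...,x_n]/(f) with f homogeneous of degree e:
The Hilbert series is (1 - t^e)/(1 - t)^n.
So h(d) = C(d+n-1, n-1) - C(d-e+n-1, n-1) for d >= e.
With n=2, e=5, d=10:
C(10+2-1, 2-1) = C(11, 1) = 11
C(10-5+2-1, 2-1) = C(6, 1) = 6
h(10) = 11 - 6 = 5

5


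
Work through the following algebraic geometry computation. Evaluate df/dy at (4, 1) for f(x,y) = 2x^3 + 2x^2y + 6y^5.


df/dy = 2*x^2 + 5*6*y^4
At (4,1): 2*4^2 + 5*6*1^4
= 32 + 30
= 62

62


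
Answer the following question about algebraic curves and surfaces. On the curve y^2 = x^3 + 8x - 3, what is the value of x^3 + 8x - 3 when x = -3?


Compute x^3 + 8x - 3 at x = -3:
x^3 = (-3)^3 = -27
8*x = 8*(-3) = -24
Sum: -27 - 24 - 3 = -54

-54


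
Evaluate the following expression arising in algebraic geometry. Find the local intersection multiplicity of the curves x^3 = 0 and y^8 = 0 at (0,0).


The intersection multiplicity of V(x^a) and V(y^b) at the origin is:
I(O; V(x^3), V(y^8)) = dim_k(k[x,y]/(x^3, y^8))
A basis for k[x,y]/(x^3, y^8) is the set of monomials x^i * y^j
where 0 <= i < 3 and 0 <= j < 8.
The number of such monomials is 3 * 8 = 24

24


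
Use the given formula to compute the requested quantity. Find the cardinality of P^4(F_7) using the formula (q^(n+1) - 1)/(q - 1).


P^4(F_7) has (q^(n+1) - 1)/(q - 1) points.
= 7^4 + 7^3 + 7^2 + 7^1 + 7^0
= 2401 + 343 + 49 + 7 + 1
= 2801

2801


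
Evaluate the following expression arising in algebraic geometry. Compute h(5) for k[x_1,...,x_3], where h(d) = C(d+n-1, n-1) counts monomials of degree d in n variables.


The Hilbert function for the polynomial ring in 3 variables is:
h(d) = C(d+n-1, n-1)
h(5) = C(5+3-1, 3-1) = C(7, 2)
= 7! / (2! * 5!)
= 21

21


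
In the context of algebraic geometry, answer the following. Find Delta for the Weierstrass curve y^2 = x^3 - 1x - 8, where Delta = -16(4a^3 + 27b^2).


Compute each component:
4a^3 = 4*(-1)^3 = 4*(-1) = -4
27b^2 = 27*(-8)^2 = 27*64 = 1728
4a^3 + 27b^2 = -4 + 1728 = 1724
Delta = -16*1724 = -27584

-27584


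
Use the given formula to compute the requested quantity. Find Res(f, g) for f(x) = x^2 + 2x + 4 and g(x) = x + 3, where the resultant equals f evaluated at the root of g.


For Res(f, x - c), we evaluate f at x = c.
f(-3) = (-3)^2 + 2*(-3) + 4
= 9 - 6 + 4
= 3 + 4 = 7
Res(f, g) = 7

7


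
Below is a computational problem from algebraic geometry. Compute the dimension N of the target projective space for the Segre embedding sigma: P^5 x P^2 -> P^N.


The Segre embedding maps P^m x P^n into P^N via
all products of coordinates from each factor.
N = (m+1)(n+1) - 1
N = (5+1)(2+1) - 1
N = 6*3 - 1
N = 18 - 1 = 17

17


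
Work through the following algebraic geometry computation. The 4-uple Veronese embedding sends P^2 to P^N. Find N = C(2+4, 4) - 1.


The Veronese embedding v_d: P^n -> P^N maps each point to all
degree-d monomials in n+1 homogeneous coordinates.
N = C(n+d, d) - 1
N = C(2+4, 4) - 1
N = C(6, 4) - 1
C(6, 4) = 15
N = 15 - 1 = 14

14


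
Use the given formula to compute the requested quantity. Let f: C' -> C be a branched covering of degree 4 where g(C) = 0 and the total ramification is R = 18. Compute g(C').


Riemann-Hurwitz formula: 2g' - 2 = d(2g - 2) + R
Given: d = 4, g = 0, R = 18
2g' - 2 = 4*(2*0 - 2) + 18
2g' - 2 = 4*(-2) + 18
2g' - 2 = -8 + 18 = 10
2g' = 12
g' = 6

6


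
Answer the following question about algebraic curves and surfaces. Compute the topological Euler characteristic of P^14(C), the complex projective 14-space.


The complex projective space P^14 has one cell in each even real dimension 0, 2, ..., 28.
The cohomology groups are H^{2k}(P^14) = Z for k = 0,...,14, and 0 otherwise.
Euler characteristic = sum of Betti numbers = 1 per even-dimensional cohomology group.
chi(P^14) = 14 + 1 = 15

15


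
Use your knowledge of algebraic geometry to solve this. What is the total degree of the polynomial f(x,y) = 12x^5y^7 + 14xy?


Examine each term for its total degree (sum of exponents).
  Term '12x^5y^7' has total degree 5+7 = 12.
  Term '14xy' has total degree 1+1 = 2.
The maximum total degree among all terms is 12.

12


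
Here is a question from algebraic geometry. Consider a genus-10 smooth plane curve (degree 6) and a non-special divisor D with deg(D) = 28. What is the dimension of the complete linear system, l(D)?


First, compute the genus of a smooth plane curve of degree 6:
g = (d-1)(d-2)/2 = (6-1)(6-2)/2 = 10
For a non-special divisor D (i.e., h^1(D) = 0), Riemann-Roch gives:
l(D) = deg(D) - g + 1
Since deg(D) = 28 >= 2g - 1 = 19, D is non-special.
l(D) = 28 - 10 + 1 = 19

19


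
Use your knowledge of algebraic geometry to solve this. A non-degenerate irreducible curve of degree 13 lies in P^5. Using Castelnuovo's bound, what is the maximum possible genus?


Castelnuovo's bound: write d - 1 = m(r-1) + epsilon with 0 <= epsilon < r-1.
d - 1 = 13 - 1 = 12
r - 1 = 5 - 1 = 4
12 = 3*4 + 0, so m = 3, epsilon = 0
pi(d, r) = m(m-1)(r-1)/2 + m*epsilon
= 3*2*4/2 + 3*0
= 24/2 + 0
= 12 + 0 = 12

12


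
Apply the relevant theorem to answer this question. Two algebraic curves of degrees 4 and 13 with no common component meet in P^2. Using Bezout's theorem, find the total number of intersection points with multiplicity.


Bezout's theorem states the intersection count equals the product of degrees.
Intersection count = 4 * 13 = 52

52


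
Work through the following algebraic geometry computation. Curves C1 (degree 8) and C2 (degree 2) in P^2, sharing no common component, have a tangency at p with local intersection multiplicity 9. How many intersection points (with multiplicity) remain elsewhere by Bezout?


By Bezout's theorem, the total intersection number is d1 * d2.
Total = 8 * 2 = 16
Intersection multiplicity at p = 9
Remaining intersections = 16 - 9 = 7

7


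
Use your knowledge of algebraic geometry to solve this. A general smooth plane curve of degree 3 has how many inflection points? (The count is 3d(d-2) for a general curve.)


For a general smooth plane curve C of degree d, the inflection points are
the intersection of C with its Hessian curve, which has degree 3(d-2).
By Bezout, the total intersection number is d * 3(d-2) = 3 * 3 = 9.
For a general curve every flex is ordinary, so each contributes
multiplicity 1 to C·Hess(C), and the number of distinct inflection
points is 3d(d-2).
Inflection points = 3*3*(3-2) = 3*3*1 = 9

9


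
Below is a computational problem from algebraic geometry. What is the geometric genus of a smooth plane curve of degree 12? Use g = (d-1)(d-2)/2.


Using the genus formula for smooth plane curves:
g = (d-1)(d-2)/2
g = (12-1)(12-2)/2
g = 11*10/2
g = 110/2 = 55

55


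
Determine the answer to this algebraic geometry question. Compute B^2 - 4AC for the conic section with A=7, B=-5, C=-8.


The discriminant of a conic Ax^2 + Bxy + Cy^2 + ... = 0 is B^2 - 4AC.
B^2 = (-5)^2 = 25
4AC = 4*7*(-8) = -224
Discriminant = 25 + 224 = 249

249


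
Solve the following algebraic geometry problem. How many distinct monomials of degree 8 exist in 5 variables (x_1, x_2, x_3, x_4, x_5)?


The number of degree-8 monomials in 5 variables is C(d+n-1, n-1).
= C(8+5-1, 5-1) = C(12, 4)
= 495

495


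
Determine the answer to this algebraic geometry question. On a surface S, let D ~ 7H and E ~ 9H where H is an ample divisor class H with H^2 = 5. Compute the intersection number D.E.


Using bilinearity of the intersection pairing on a surface S:
(aH).(bH) = ab * (H.H)
We have H^2 = 5.
D.E = (7H).(9H) = 7*9*5
= 63*5
= 315

315


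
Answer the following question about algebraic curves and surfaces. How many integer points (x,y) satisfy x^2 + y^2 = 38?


Systematically check integer values of x where x^2 <= 38.
For each valid x, check if 38 - x^2 is a perfect square.
Total integer solutions found: 0

0


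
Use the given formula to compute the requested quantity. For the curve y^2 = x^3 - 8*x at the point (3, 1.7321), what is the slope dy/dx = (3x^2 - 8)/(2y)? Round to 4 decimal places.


Using implicit differentiation of y^2 = x^3 - 8*x:
2y * dy/dx = 3x^2 - 8
dy/dx = (3x^2 - 8)/(2y)
Numerator: 3*3^2 - 8 = 19
Denominator: 2*1.7321 = 3.4642
dy/dx = 19/3.4642 = 5.4847

5.4847


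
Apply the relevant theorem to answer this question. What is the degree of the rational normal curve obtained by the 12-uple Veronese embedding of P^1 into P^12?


The rational normal curve in P^12 is the image of P^1 under the 12-uple Veronese.
A general hyperplane in P^12 pulls back to a degree-12 form on P^1, which has 12 zeros,
so the curve meets a general hyperplane in 12 points. Degree = 12.

12


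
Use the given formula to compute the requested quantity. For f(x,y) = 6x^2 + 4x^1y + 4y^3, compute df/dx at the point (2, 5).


df/dx = 2*6*x^1 + 1*4*x^0*y
At (2,5): 2*6*2^1 + 1*4*2^0*5
= 24 + 20
= 44

44


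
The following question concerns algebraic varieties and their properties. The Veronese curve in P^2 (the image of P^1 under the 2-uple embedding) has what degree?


The rational normal curve in P^2 is the image of P^1 under the 2-uple Veronese.
A general hyperplane in P^2 pulls back to a degree-2 form on P^1, which has 2 zeros,
so the curve meets a general hyperplane in 2 points. Degree = 2.

2


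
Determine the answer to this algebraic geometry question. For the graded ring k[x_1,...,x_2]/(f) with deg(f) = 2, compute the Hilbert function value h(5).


For R = k[x_1,...,x_n]/(f) with f homogeneous of degree e:
The Hilbert series is (1 - t^e)/(1 - t)^n.
So h(d) = C(d+n-1, n-1) - C(d-e+n-1, n-1) for d >= e.
With n=2, e=2, d=5:
C(5+2-1, 2-1) = C(6, 1) = 6
C(5-2+2-1, 2-1) = C(4, 1) = 4
h(5) = 6 - 4 = 2

2


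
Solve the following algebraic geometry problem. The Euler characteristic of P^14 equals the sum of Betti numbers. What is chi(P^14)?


The complex projective space P^14 has one cell in each even real dimension 0, 2, ..., 28.
The cohomology groups are H^{2k}(P^14) = Z for k = 0,...,14, and 0 otherwise.
Euler characteristic = sum of Betti numbers = 1 per even-dimensional cohomology group.
chi(P^14) = 14 + 1 = 15

15


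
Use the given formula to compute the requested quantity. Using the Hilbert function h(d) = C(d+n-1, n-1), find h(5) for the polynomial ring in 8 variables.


The Hilbert function for the polynomial ring in 8 variables is:
h(d) = C(d+n-1, n-1)
h(5) = C(5+8-1, 8-1) = C(12, 7)
= 12! / (7! * 5!)
= 792

792


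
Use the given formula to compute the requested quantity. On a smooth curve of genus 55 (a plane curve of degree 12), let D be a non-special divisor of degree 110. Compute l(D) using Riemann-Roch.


First, compute the genus of a smooth plane curve of degree 12:
g = (d-1)(d-2)/2 = (12-1)(12-2)/2 = 55
For a non-special divisor D (i.e., h^1(D) = 0), Riemann-Roch gives:
l(D) = deg(D) - g + 1
Since deg(D) = 110 >= 2g - 1 = 109, D is non-special.
l(D) = 110 - 55 + 1 = 56

56


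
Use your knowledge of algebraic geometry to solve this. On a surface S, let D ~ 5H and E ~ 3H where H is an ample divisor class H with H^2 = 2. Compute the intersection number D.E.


Using bilinearity of the intersection pairing on a surface S:
(aH).(bH) = ab * (H.H)
We have H^2 = 2.
D.E = (5H).(3H) = 5*3*2
= 15*2
= 30

30


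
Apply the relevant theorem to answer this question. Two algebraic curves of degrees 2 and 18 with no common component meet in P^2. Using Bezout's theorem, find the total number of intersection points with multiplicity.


Bezout's theorem states the intersection count equals the product of degrees.
Intersection count = 2 * 18 = 36

36


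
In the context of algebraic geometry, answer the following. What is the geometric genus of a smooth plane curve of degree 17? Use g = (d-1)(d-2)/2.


Using the genus formula for smooth plane curves:
g = (d-1)(d-2)/2
g = (17-1)(17-2)/2
g = 16*15/2
g = 240/2 = 120

120


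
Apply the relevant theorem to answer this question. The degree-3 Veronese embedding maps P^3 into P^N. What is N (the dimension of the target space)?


The Veronese embedding v_d: P^n -> P^N maps each point to all
degree-d monomials in n+1 homogeneous coordinates.
N = C(n+d, d) - 1
N = C(3+3, 3) - 1
N = C(6, 3) - 1
C(6, 3) = 20
N = 20 - 1 = 19

19


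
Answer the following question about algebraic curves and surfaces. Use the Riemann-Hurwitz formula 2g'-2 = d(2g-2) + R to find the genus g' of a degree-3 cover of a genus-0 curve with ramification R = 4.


Riemann-Hurwitz formula: 2g' - 2 = d(2g - 2) + R
Given: d = 3, g = 0, R = 4
2g' - 2 = 3*(2*0 - 2) + 4
2g' - 2 = 3*(-2) + 4
2g' - 2 = -6 + 4 = -2
2g' = 0
g' = 0

0
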